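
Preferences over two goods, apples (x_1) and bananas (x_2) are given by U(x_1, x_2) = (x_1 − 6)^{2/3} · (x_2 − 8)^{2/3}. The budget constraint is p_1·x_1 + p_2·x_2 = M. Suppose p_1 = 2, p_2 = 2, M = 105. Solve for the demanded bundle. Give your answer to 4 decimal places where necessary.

x_1* = 25.25, x_2* = 27.25

This is Cobb-Douglas in (x_1−6, x_2−8): tangency gives 2/3·p_2·(x_2−8) = 2/3·p_1·(x_1−6).
After buying the subsistence bundle (6, 8), a share 0.5 of the remaining income goes to x_1: x_1* = 6 + 0.5·(M − 6p_1 − 8p_2)/p_1.
Discretionary income = 105 − 6·2 − 8·2 = 77; x_1* = 6 + 0.5·77/2 = 25.25; x_2* = 8 + 0.5·77/2 = 27.25.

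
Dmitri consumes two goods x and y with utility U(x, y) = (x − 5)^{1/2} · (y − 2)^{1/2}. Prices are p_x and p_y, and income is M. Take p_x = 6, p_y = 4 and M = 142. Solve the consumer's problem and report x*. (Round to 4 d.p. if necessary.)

MRS = (y−2)/(x−5). Tangency with p_x/p_y gives y−2 = (p_x/p_y)·(x−5).
After buying the subsistence bundle (5, 2), a share 0.5 of the remaining income goes to x: x* = 5 + 0.5·(M − 5p_x − 2p_y)/p_x.
Discretionary income = 142 − 5·6 − 2·4 = 104; x* = 5 + 0.5·104/6 = 13.6667.

x* = 13.6667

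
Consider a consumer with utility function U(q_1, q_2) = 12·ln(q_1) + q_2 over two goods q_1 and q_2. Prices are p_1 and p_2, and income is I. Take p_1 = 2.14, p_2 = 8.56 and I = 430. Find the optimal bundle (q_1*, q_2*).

So q_1*(p_1,p_2) = 12·p_2/p_1, independent of income; and q_2* = (I − 12·p_2)/p_2.
At the given prices: q_1* = 12·8.56/2.14 = 48, and q_2* = 38.2336.

q_1* = 48, q_2* = 38.2336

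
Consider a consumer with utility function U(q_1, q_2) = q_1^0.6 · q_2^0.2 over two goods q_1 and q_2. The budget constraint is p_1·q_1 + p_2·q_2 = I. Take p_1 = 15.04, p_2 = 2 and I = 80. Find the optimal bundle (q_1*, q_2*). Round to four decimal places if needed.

MU_q_1/MU_q_2 = (0.6·q_2)/(0.2·q_1); tangency sets this equal to p_1/p_2.
So 0.6·p_2·q_2 = 0.2·p_1·q_1; combined with the budget, a share 0.75 of income goes to q_1.
Demand: q_1*(p_1,p_2,I) = 0.75·I/p_1 and q_2* = 0.25·I/p_2.
At p_1=15.04, p_2=2, I=80: q_1* = 0.75·80/15.04 = 3.9894, q_2* = 10.

q_1* = 3.9894, q_2* = 10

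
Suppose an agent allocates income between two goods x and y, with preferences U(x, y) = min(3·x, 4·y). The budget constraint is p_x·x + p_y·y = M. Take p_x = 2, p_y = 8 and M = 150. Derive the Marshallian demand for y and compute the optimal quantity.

y* = 14.0625

Leontief preferences: the optimum is at the kink where x/4 = y/3, i.e. y = (3/4)·x.
Budget: p_x·x + p_y·(3/4)·x = M, so (4·p_x + 3·p_y)·x = 4·M.
Demand: x*(p_x,p_y,M) = 4·M/(4·p_x + 3·p_y), y* = 3·M/(4·p_x + 3·p_y).
Here 4·2 + 3·8 = 32, giving y* = 14.0625.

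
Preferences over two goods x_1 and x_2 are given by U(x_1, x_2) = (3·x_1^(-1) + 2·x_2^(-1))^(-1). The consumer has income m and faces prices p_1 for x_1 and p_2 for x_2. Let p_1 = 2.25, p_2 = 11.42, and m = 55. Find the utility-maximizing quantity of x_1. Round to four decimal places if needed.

From the CES first-order condition, (3/2)·(x_2/x_1)^(2) = p_1/p_2.
Hence x_2/x_1 = ((2/3)·p_1/p_2)^(1/(2)), i.e. raised to the 0.5 power.
Substitute x_2 = (x_2/x_1)·x_1 into the budget: x_1* = m/(p_1 + p_2·(x_2/x_1)).
Numerically x_2/x_1 = 0.36242, so x_1* = 55/(2.25 + 11.42·0.36242) = 8.6088.

x_1* = 8.6088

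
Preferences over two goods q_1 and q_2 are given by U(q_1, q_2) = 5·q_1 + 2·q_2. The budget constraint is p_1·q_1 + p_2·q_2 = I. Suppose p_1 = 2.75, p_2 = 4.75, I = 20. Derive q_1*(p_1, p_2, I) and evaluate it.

q_1* = 7.2727

Perfect substitutes: compare marginal utility per dollar. 5/p_1 vs 2/p_2 → 1.8182 vs 0.4211.
q_1 gives more utility per dollar, so spend all income on q_1: q_1* = I/p_1, q_2* = 0.
Numerically: q_1* = 7.2727, q_2* = 0.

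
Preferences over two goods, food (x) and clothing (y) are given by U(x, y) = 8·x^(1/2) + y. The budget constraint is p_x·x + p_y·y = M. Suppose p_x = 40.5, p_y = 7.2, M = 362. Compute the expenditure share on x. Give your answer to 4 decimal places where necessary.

share on x = 0.0566

Utility is quasi-linear in y; the FOC for x is 4/√x = p_x/p_y.
Thus x* = (4·p_y/p_x)² — independent of M — with the rest of income spent on y.
Plugging in: x* = (4·7.2/40.5)² = 0.5057, y* = 47.4333.
Expenditure on x: 40.5·0.5057 = 20.48; share = 0.0566.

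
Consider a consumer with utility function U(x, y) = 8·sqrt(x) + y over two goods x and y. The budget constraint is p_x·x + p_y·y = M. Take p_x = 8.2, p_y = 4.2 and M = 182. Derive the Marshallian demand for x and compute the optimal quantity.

x* = 4.1975

Utility is quasi-linear in y; the FOC for x is 4/√x = p_x/p_y.
Thus x* = (4·p_y/p_x)² — independent of M — with the rest of income spent on y.
Plugging in: x* = (4·4.2/8.2)² = 4.1975.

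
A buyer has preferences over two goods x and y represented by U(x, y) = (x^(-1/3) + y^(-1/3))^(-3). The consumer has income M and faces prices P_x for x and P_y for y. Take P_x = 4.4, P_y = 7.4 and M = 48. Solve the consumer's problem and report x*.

MRS = MU_x/MU_y = (y/x)^(4/3). Set equal to P_x/P_y.
Solve for the ratio: y/x = [P_x/P_y]^(0.75).
With the ratio pinned down, the budget gives x* = M/(P_x + P_y·(y/x)) and y* = (y/x)·x*.
Numerically y/x = 0.67712, so x* = 48/(4.4 + 7.4·0.67712) = 5.1006.

x* = 5.1006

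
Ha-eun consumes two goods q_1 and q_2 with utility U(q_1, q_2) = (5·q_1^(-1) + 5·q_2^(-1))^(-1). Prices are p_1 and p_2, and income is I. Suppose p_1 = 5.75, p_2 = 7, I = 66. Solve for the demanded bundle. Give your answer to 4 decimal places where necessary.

From the CES first-order condition, (q_2/q_1)^(2) = p_1/p_2.
Solve for the ratio: q_2/q_1 = [p_1/p_2]^(0.5).
Substitute q_2 = (q_2/q_1)·q_1 into the budget: q_1* = I/(p_1 + p_2·(q_2/q_1)).
Numerically q_2/q_1 = 0.906327, so q_1* = 66/(5.75 + 7·0.906327) = 5.4571 and q_2* = 0.906327·5.4571 = 4.9459.

q_1* = 5.4571, q_2* = 4.9459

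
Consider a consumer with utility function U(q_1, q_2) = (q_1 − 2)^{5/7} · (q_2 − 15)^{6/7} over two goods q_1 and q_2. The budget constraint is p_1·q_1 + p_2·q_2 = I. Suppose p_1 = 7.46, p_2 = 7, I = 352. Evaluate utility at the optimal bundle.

This is Cobb-Douglas in (q_1−2, q_2−15): tangency gives 5/7·p_2·(q_2−15) = 6/7·p_1·(q_1−2).
Substituting into the budget: q_1* = 2 + 5/11·(I − 2·p_1 − 15·p_2)/p_1, and q_2* = 15 + 6/11·(…)/p_2.
Discretionary income = 352 − 2·7.46 − 15·7 = 232.08; q_1* = 2 + 5/11·232.08/7.46 = 16.1409; q_2* = 15 + 6/11·232.08/7 = 33.0842.
Utility at the optimum: U(16.1409, 33.0842) = 79.3328.

V = 79.3328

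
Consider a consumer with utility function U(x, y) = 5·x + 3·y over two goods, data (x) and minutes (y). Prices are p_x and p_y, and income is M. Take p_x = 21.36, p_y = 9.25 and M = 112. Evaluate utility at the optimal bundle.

V = 36.3243

Linear utility — the consumer picks whichever good has higher MU/price: 5/21.36 = 0.2341 vs 3/9.25 = 0.3243.
y gives more utility per dollar, so spend all income on y: y* = M/p_y, x* = 0.
Numerically: x* = 0, y* = 12.1081.
Utility at the optimum: U(0, 12.1081) = 36.3243.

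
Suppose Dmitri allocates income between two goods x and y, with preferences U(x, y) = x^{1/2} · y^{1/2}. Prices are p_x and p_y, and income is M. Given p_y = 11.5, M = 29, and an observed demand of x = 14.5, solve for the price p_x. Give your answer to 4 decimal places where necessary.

The MRS is y/x. Set MRS = p_x/p_y.
Rearranging, p_y·y = p_x·x. Substituting into the budget gives p_x·x·(1 + 1) = M.
Demand: x*(p_x,p_y,M) = 0.5·M/p_x and y* = 0.5·M/p_y.
Set x* = 14.5 in the demand function and solve for p_x: p_x = 1.

p_x = 1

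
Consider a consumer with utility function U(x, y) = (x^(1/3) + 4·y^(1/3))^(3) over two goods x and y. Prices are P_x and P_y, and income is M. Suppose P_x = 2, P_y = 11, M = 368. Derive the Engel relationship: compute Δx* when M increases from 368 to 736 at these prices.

MRS = MU_x/MU_y = (1/4)·(y/x)^(2/3). Set equal to P_x/P_y.
Hence y/x = (4·P_x/P_y)^(1/(2/3)), i.e. raised to the 1.5 power.
With the ratio pinned down, the budget gives x* = M/(P_x + P_y·(y/x)) and y* = (y/x)·x*.
Numerically y/x = 0.62022, so x* = 368/(2 + 11·0.62022) = 41.7119.
At M' = 736: x* = 83.4238. Change: 83.4238 − 41.7119 = 41.7119.

Δx* = 41.7119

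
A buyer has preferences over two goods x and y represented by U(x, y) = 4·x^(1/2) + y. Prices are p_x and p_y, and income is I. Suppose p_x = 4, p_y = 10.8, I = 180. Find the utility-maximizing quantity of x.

MU_x = 2/√x, MU_y = 1. Tangency: 2/√x = p_x/p_y.
Solve: √x = 2·p_y/p_x, so x*(p_x,p_y) = (2·p_y/p_x)², and y* = (I − p_x·x*)/p_y.
Plugging in: x* = (2·10.8/4)² = 29.16.

x* = 29.16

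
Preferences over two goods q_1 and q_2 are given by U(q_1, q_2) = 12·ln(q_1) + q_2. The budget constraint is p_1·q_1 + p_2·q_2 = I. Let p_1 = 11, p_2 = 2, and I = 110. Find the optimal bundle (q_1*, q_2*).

MU_q_1 = 12/q_1, MU_q_2 = 1. Tangency: 12/q_1 = p_1/p_2.
So q_1*(p_1,p_2) = 12·p_2/p_1, independent of income; and q_2* = (I − 12·p_2)/p_2.
At the given prices: q_1* = 12·2/11 = 2.1818, and q_2* = 43.

q_1* = 2.1818, q_2* = 43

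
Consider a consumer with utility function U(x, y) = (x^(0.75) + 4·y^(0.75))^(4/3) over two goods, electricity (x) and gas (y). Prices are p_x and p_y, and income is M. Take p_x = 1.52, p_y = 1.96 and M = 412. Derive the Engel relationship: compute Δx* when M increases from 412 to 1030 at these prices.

From the CES first-order condition, (1/4)·(y/x)^(0.25) = p_x/p_y.
Hence y/x = (4·p_x/p_y)^(1/(0.25)), i.e. raised to the 4 power.
Substitute y = (y/x)·x into the budget: x* = M/(p_x + p_y·(y/x)).
Numerically y/x = 92.595532, so x* = 412/(1.52 + 1.96·92.595532) = 2.2513.
At M' = 1030: x* = 5.6282. Change: 5.6282 − 2.2513 = 3.3769.

Δx* = 3.3769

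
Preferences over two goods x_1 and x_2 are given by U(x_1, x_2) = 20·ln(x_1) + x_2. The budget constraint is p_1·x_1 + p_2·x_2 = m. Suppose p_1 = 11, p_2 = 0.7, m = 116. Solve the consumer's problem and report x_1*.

x_1* = 1.2727

MU_x_1 = 20/x_1, MU_x_2 = 1. Tangency: 20/x_1 = p_1/p_2.
So x_1*(p_1,p_2) = 20·p_2/p_1, independent of income; and x_2* = (m − 20·p_2)/p_2.
At the given prices: x_1* = 20·0.7/11 = 1.2727.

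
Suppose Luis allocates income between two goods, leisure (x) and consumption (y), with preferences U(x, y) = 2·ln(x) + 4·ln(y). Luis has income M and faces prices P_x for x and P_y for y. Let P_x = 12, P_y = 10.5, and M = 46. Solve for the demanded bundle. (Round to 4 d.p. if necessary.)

x* = 1.2778, y* = 2.9206

MU_x/MU_y = (2·y)/(4·x); tangency sets this equal to P_x/P_y.
So 2·P_y·y = 4·P_x·x; combined with the budget, a share 1/3 of income goes to x.
Demand: x*(P_x,P_y,M) = 1/3·M/P_x and y* = 2/3·M/P_y.
At P_x=12, P_y=10.5, M=46: x* = 1/3·46/12 = 1.2778, y* = 2.9206.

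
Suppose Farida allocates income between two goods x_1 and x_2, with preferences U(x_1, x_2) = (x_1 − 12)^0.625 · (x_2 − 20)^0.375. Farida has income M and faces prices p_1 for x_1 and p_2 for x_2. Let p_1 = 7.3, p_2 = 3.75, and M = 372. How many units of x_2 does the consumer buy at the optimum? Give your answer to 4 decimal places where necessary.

x_2* = 40.94

MRS = (5/3)·(x_2−20)/(x_1−12). Tangency with p_1/p_2 gives x_2−20 = (3/5)·(p_1/p_2)·(x_1−12).
After buying the subsistence bundle (12, 20), a share 0.625 of the remaining income goes to x_1: x_1* = 12 + 0.625·(M − 12p_1 − 20p_2)/p_1.
Discretionary income = 372 − 12·7.3 − 20·3.75 = 209.4; x_2* = 20 + 0.375·209.4/3.75 = 40.94.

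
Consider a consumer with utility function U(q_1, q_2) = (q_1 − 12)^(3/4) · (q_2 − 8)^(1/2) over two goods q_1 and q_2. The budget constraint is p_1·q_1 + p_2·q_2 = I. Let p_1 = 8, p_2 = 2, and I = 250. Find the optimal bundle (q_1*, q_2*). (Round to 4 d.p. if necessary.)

Let q_1' = q_1−12, q_2' = q_2−8. MRS = (3/2)·q_2'/q_1' = p_1/p_2.
Substituting into the budget: q_1* = 12 + 0.6·(I − 12·p_1 − 8·p_2)/p_1, and q_2* = 8 + 0.4·(…)/p_2.
Discretionary income = 250 − 12·8 − 8·2 = 138; q_1* = 12 + 0.6·138/8 = 22.35; q_2* = 8 + 0.4·138/2 = 35.6.

q_1* = 22.35, q_2* = 35.6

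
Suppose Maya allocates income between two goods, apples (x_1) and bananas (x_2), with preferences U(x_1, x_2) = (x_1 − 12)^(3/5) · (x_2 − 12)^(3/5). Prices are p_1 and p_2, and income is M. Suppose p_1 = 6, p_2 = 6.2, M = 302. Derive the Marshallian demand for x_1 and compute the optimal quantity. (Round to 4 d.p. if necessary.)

Let x_1' = x_1−12, x_2' = x_2−12. MRS = x_2'/x_1' = p_1/p_2.
After buying the subsistence bundle (12, 12), a share 0.5 of the remaining income goes to x_1: x_1* = 12 + 0.5·(M − 12p_1 − 12p_2)/p_1.
Discretionary income = 302 − 12·6 − 12·6.2 = 155.6; x_1* = 12 + 0.5·155.6/6 = 24.9667.

x_1* = 24.9667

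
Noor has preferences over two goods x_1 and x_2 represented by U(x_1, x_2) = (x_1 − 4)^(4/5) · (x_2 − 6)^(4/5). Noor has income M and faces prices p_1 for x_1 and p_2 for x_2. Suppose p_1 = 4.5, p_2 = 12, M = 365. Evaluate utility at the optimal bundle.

Let x_1' = x_1−4, x_2' = x_2−6. MRS = x_2'/x_1' = p_1/p_2.
Substituting into the budget: x_1* = 4 + 0.5·(M − 4·p_1 − 6·p_2)/p_1, and x_2* = 6 + 0.5·(…)/p_2.
Discretionary income = 365 − 4·4.5 − 6·12 = 275; x_1* = 4 + 0.5·275/4.5 = 34.5556; x_2* = 6 + 0.5·275/12 = 17.4583.
Utility at the optimum: U(34.5556, 17.4583) = 108.4849.

V = 108.4849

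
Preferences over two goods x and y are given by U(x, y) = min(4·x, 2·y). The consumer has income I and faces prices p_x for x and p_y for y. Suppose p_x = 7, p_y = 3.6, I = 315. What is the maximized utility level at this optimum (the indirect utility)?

V = 88.7324

Demand: x*(p_x,p_y,I) = 2·I/(2·p_x + 4·p_y), y* = 4·I/(2·p_x + 4·p_y).
Here 2·7 + 4·3.6 = 28.4, giving x* = 22.1831 and y* = 44.3662.
Utility at the optimum: U(22.1831, 44.3662) = 88.7324.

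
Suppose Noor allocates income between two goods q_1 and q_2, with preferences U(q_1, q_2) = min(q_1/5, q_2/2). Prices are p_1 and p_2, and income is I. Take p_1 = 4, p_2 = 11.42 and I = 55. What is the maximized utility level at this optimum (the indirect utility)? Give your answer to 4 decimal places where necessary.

V = 1.2838

With perfect complements, no substitution: consume in ratio q_1:q_2 = 5:2.
Budget: p_1·q_1 + p_2·(2/5)·q_1 = I, so (5·p_1 + 2·p_2)·q_1 = 5·I.
Demand: q_1*(p_1,p_2,I) = 5·I/(5·p_1 + 2·p_2), q_2* = 2·I/(5·p_1 + 2·p_2).
Here 5·4 + 2·11.42 = 42.84, giving q_1* = 6.4192 and q_2* = 2.5677.
Utility at the optimum: U(6.4192, 2.5677) = 1.2838.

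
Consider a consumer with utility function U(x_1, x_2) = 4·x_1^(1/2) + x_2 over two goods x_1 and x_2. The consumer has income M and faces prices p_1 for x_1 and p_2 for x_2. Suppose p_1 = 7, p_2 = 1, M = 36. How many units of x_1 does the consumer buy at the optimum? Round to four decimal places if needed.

x_1* = 0.0816

Thus x_1* = (2·p_2/p_1)² — independent of M — with the rest of income spent on x_2.
Plugging in: x_1* = (2·1/7)² = 0.0816.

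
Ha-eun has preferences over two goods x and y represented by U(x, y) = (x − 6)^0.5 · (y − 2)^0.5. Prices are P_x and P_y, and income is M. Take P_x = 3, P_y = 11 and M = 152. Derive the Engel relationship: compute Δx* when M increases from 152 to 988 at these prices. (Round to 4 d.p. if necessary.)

Let x' = x−6, y' = y−2. MRS = y'/x' = P_x/P_y.
Substituting into the budget: x* = 6 + 0.5·(M − 6·P_x − 2·P_y)/P_x, and y* = 2 + 0.5·(…)/P_y.
Discretionary income = 152 − 6·3 − 2·11 = 112; x* = 6 + 0.5·112/3 = 24.6667.
At M' = 988: x* = 164. Change: 164 − 24.6667 = 139.3333.

Δx* = 139.3333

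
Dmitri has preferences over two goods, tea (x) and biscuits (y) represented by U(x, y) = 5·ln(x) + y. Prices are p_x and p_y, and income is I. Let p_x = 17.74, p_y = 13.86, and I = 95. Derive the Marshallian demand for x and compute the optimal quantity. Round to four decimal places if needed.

Set MRS = p_x/p_y: (5/x)/1 = p_x/p_y.
So x*(p_x,p_y) = 5·p_y/p_x, independent of income; and y* = (I − 5·p_y)/p_y.
At the given prices: x* = 5·13.86/17.74 = 3.9064.

x* = 3.9064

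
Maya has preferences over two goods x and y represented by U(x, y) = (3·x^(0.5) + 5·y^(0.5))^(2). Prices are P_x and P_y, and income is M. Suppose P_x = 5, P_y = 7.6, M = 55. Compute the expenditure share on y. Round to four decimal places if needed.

share on y = 0.6463

From the CES first-order condition, (3/5)·(y/x)^(0.5) = P_x/P_y.
Hence y/x = ((5/3)·P_x/P_y)^(1/(0.5)), i.e. raised to the 2 power.
With the ratio pinned down, the budget gives x* = M/(P_x + P_y·(y/x)) and y* = (y/x)·x*.
Numerically y/x = 1.202293, so x* = 55/(5 + 7.6·1.202293) = 3.8904 and y* = 1.202293·3.8904 = 4.6774.
Expenditure on y: 7.6·4.6774 = 35.5481; share = 0.6463.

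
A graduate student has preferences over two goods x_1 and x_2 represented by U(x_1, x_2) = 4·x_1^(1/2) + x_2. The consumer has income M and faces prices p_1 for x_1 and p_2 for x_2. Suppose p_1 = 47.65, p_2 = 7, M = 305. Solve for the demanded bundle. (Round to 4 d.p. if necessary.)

Utility is quasi-linear in x_2; the FOC for x_1 is 2/√x_1 = p_1/p_2.
Solve: √x_1 = 2·p_2/p_1, so x_1*(p_1,p_2) = (2·p_2/p_1)², and x_2* = (M − p_1·x_1*)/p_2.
Plugging in: x_1* = (2·7/47.65)² = 0.0863, x_2* = 42.9838.

x_1* = 0.0863, x_2* = 42.9838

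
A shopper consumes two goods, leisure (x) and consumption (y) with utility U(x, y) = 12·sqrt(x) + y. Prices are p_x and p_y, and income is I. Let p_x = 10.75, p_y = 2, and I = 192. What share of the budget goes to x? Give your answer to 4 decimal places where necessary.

share on x = 0.0698

Utility is quasi-linear in y; the FOC for x is 6/√x = p_x/p_y.
Solve: √x = 6·p_y/p_x, so x*(p_x,p_y) = (6·p_y/p_x)², and y* = (I − p_x·x*)/p_y.
Plugging in: x* = (6·2/10.75)² = 1.2461, y* = 89.3023.
Expenditure on x: 10.75·1.2461 = 13.3953; share = 0.0698.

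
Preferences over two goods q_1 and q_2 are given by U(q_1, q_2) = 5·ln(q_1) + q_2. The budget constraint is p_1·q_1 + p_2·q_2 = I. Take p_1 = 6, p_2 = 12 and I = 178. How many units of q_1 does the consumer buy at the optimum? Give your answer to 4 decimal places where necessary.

Set MRS = p_1/p_2: (5/q_1)/1 = p_1/p_2.
So q_1*(p_1,p_2) = 5·p_2/p_1, independent of income; and q_2* = (I − 5·p_2)/p_2.
At the given prices: q_1* = 5·12/6 = 10.

q_1* = 10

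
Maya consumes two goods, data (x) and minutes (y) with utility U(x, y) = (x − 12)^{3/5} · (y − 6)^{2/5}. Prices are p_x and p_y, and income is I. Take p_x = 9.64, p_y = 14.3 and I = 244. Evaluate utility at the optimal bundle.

This is Cobb-Douglas in (x−12, y−6): tangency gives 0.6·p_y·(y−6) = 0.4·p_x·(x−12).
After buying the subsistence bundle (12, 6), a share 0.6 of the remaining income goes to x: x* = 12 + 0.6·(I − 12p_x − 6p_y)/p_x.
Discretionary income = 244 − 12·9.64 − 6·14.3 = 42.52; x* = 12 + 0.6·42.52/9.64 = 14.6465; y* = 6 + 0.4·42.52/14.3 = 7.1894.
Utility at the optimum: U(14.6465, 7.1894) = 1.9219.

V = 1.9219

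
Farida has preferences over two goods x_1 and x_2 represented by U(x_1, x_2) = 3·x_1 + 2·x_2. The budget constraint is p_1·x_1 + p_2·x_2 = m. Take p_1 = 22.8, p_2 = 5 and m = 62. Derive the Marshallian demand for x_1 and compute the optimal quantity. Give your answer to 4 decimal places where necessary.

Linear utility — the consumer picks whichever good has higher MU/price: 3/22.8 = 0.1316 vs 2/5 = 0.4.
x_2 gives more utility per dollar, so spend all income on x_2: x_2* = m/p_2, x_1* = 0.
Numerically: x_1* = 0, x_2* = 12.4.

x_1* = 0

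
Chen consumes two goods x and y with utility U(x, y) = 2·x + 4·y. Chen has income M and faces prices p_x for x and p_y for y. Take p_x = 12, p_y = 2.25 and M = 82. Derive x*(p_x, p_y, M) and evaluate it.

x* = 0

Numerically: x* = 0, y* = 36.4444.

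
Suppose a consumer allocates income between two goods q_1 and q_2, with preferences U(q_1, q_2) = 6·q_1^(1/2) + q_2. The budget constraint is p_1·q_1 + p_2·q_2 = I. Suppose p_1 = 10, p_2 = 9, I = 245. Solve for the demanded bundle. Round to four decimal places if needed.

q_1* = 7.29, q_2* = 19.1222

Utility is quasi-linear in q_2; the FOC for q_1 is 3/√q_1 = p_1/p_2.
Solve: √q_1 = 3·p_2/p_1, so q_1*(p_1,p_2) = (3·p_2/p_1)², and q_2* = (I − p_1·q_1*)/p_2.
Plugging in: q_1* = (3·9/10)² = 7.29, q_2* = 19.1222.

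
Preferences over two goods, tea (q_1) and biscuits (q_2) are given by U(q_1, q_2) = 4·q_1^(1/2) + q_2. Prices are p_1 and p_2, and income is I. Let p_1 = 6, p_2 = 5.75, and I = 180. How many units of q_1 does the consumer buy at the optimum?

MU_q_1 = 2/√q_1, MU_q_2 = 1. Tangency: 2/√q_1 = p_1/p_2.
Thus q_1* = (2·p_2/p_1)² — independent of I — with the rest of income spent on q_2.
Plugging in: q_1* = (2·5.75/6)² = 3.6736.

q_1* = 3.6736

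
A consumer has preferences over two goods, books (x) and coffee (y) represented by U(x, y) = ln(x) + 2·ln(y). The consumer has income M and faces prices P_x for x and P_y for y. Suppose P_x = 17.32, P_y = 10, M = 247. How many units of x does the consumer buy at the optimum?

x* = 4.7537

Tangency: MRS = (1/2)·y/x = P_x/P_y.
Rearranging, P_y·y = 2·P_x·x. Substituting into the budget gives P_x·x·(1 + 2) = M.
Demand: x*(P_x,P_y,M) = 1/3·M/P_x and y* = 2/3·M/P_y.
At P_x=17.32, P_y=10, M=247: x* = 1/3·247/17.32 = 4.7537.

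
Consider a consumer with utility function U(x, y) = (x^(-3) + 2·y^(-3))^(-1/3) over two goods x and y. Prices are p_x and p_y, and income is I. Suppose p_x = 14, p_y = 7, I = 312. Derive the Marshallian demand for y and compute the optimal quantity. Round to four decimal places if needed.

y* = 18.4621

From the CES first-order condition, (1/2)·(y/x)^(4) = p_x/p_y.
Solve for the ratio: y/x = [2·p_x/p_y]^(0.25).
Substitute y = (y/x)·x into the budget: x* = I/(p_x + p_y·(y/x)).
Numerically y/x = 1.414214, so x* = 312/(14 + 7·1.414214) = 13.0547 and y* = 1.414214·13.0547 = 18.4621.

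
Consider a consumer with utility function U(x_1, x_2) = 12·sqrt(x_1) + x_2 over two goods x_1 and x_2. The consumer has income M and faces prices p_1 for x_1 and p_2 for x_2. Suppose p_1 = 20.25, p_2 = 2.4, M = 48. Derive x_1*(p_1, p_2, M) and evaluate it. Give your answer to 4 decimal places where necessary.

MU_x_1 = 6/√x_1, MU_x_2 = 1. Tangency: 6/√x_1 = p_1/p_2.
Solve: √x_1 = 6·p_2/p_1, so x_1*(p_1,p_2) = (6·p_2/p_1)², and x_2* = (M − p_1·x_1*)/p_2.
Plugging in: x_1* = (6·2.4/20.25)² = 0.5057.

x_1* = 0.5057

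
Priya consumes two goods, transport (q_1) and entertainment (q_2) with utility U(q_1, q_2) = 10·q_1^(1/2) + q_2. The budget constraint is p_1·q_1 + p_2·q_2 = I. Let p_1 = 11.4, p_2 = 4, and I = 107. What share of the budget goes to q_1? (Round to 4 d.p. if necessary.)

share on q_1 = 0.3279

Utility is quasi-linear in q_2; the FOC for q_1 is 5/√q_1 = p_1/p_2.
Thus q_1* = (5·p_2/p_1)² — independent of I — with the rest of income spent on q_2.
Plugging in: q_1* = (5·4/11.4)² = 3.0779, q_2* = 17.9781.
Expenditure on q_1: 11.4·3.0779 = 35.0877; share = 0.3279.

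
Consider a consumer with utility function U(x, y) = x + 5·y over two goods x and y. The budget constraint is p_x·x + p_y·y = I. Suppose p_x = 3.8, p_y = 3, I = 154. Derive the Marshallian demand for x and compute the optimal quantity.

Linear utility — the consumer picks whichever good has higher MU/price: 1/3.8 = 0.2632 vs 5/3 = 1.6667.
y gives more utility per dollar, so spend all income on y: y* = I/p_y, x* = 0.
Numerically: x* = 0, y* = 51.3333.

x* = 0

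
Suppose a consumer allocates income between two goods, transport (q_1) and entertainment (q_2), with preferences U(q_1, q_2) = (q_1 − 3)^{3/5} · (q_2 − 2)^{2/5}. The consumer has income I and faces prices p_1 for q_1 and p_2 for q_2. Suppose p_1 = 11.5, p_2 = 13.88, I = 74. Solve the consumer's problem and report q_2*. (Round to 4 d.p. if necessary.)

After buying the subsistence bundle (3, 2), a share 0.6 of the remaining income goes to q_1: q_1* = 3 + 0.6·(I − 3p_1 − 2p_2)/p_1.
Discretionary income = 74 − 3·11.5 − 2·13.88 = 11.74; q_2* = 2 + 0.4·11.74/13.88 = 2.3383.

q_2* = 2.3383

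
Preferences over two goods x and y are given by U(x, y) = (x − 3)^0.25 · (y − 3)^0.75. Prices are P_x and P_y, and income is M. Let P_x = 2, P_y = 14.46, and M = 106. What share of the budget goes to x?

Let x' = x−3, y' = y−3. MRS = (1/3)·y'/x' = P_x/P_y.
After buying the subsistence bundle (3, 3), a share 0.25 of the remaining income goes to x: x* = 3 + 0.25·(M − 3P_x − 3P_y)/P_x.
Discretionary income = 106 − 3·2 − 3·14.46 = 56.62; x* = 3 + 0.25·56.62/2 = 10.0775; y* = 3 + 0.75·56.62/14.46 = 5.9367.
Expenditure on x: 2·10.0775 = 20.155; share = 0.1901.

share on x = 0.1901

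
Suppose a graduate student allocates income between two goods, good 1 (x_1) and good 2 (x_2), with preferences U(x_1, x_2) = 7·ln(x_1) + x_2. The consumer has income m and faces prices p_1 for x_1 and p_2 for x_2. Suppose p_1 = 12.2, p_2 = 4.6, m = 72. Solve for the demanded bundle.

x_1* = 2.6393, x_2* = 8.6522

MU_x_1 = 7/x_1, MU_x_2 = 1. Tangency: 7/x_1 = p_1/p_2.
So x_1*(p_1,p_2) = 7·p_2/p_1, independent of income; and x_2* = (m − 7·p_2)/p_2.
At the given prices: x_1* = 7·4.6/12.2 = 2.6393, and x_2* = 8.6522.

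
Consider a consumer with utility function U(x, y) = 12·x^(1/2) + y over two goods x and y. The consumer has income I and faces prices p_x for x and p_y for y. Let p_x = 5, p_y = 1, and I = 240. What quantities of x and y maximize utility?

x* = 1.44, y* = 232.8

Set MRS = p_x/p_y: 6·x^(−1/2) = p_x/p_y.
Thus x* = (6·p_y/p_x)² — independent of I — with the rest of income spent on y.
Plugging in: x* = (6·1/5)² = 1.44, y* = 232.8.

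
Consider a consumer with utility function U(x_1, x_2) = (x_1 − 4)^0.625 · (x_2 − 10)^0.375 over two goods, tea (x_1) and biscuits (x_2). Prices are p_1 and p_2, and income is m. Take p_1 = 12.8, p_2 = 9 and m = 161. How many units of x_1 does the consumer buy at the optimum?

x_1* = 4.9668

This is Cobb-Douglas in (x_1−4, x_2−10): tangency gives 0.625·p_2·(x_2−10) = 0.375·p_1·(x_1−4).
Substituting into the budget: x_1* = 4 + 0.625·(m − 4·p_1 − 10·p_2)/p_1, and x_2* = 10 + 0.375·(…)/p_2.
Discretionary income = 161 − 4·12.8 − 10·9 = 19.8; x_1* = 4 + 0.625·19.8/12.8 = 4.9668.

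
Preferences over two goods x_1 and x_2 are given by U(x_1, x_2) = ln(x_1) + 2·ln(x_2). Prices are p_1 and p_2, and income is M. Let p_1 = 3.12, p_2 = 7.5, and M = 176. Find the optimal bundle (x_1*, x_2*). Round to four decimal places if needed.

x_1* = 18.8034, x_2* = 15.6444

MU_x_1/MU_x_2 = (x_2)/(2·x_1); tangency sets this equal to p_1/p_2.
So p_2·x_2 = 2·p_1·x_1; combined with the budget, a share 1/3 of income goes to x_1.
Demand: x_1*(p_1,p_2,M) = 1/3·M/p_1 and x_2* = 2/3·M/p_2.
At p_1=3.12, p_2=7.5, M=176: x_1* = 1/3·176/3.12 = 18.8034, x_2* = 15.6444.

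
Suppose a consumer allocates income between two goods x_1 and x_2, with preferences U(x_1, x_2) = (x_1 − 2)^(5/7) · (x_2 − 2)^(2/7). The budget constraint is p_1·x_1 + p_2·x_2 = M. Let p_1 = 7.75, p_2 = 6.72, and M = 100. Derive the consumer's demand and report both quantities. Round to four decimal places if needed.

Let x_1' = x_1−2, x_2' = x_2−2. MRS = (5/2)·x_2'/x_1' = p_1/p_2.
Substituting into the budget: x_1* = 2 + 5/7·(M − 2·p_1 − 2·p_2)/p_1, and x_2* = 2 + 2/7·(…)/p_2.
Discretionary income = 100 − 2·7.75 − 2·6.72 = 71.06; x_1* = 2 + 5/7·71.06/7.75 = 8.5493; x_2* = 2 + 2/7·71.06/6.72 = 5.0213.

x_1* = 8.5493, x_2* = 5.0213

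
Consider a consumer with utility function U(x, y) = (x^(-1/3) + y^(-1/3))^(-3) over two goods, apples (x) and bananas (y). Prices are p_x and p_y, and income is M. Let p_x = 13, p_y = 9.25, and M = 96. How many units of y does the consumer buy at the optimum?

y* = 4.9686

From the CES first-order condition, (y/x)^(4/3) = p_x/p_y.
Hence y/x = (p_x/p_y)^(1/(4/3)), i.e. raised to the 0.75 power.
With the ratio pinned down, the budget gives x* = M/(p_x + p_y·(y/x)) and y* = (y/x)·x*.
Numerically y/x = 1.290777, so x* = 96/(13 + 9.25·1.290777) = 3.8493 and y* = 1.290777·3.8493 = 4.9686.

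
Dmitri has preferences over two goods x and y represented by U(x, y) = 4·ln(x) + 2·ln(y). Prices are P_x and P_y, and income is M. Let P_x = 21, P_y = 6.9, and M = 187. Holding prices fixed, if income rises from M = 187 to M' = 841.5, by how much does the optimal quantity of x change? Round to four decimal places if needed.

Δx* = 20.7778

Tangency: MRS = 2·y/x = P_x/P_y.
So 4·P_y·y = 2·P_x·x; combined with the budget, a share 2/3 of income goes to x.
Demand: x*(P_x,P_y,M) = 2/3·M/P_x and y* = 1/3·M/P_y.
At P_x=21, P_y=6.9, M=187: x* = 2/3·187/21 = 5.9365.
At M' = 841.5: x* = 26.7143. Change: 26.7143 − 5.9365 = 20.7778.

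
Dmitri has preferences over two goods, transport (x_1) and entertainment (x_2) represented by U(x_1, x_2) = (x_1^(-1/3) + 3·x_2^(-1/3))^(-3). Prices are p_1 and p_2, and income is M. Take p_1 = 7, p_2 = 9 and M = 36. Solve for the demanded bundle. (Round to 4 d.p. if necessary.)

x_1* = 1.5005, x_2* = 2.8329

From the CES first-order condition, (1/3)·(x_2/x_1)^(4/3) = p_1/p_2.
Hence x_2/x_1 = (3·p_1/p_2)^(1/(4/3)), i.e. raised to the 0.75 power.
With the ratio pinned down, the budget gives x_1* = M/(p_1 + p_2·(x_2/x_1)) and x_2* = (x_2/x_1)·x_1*.
Numerically x_2/x_1 = 1.887916, so x_1* = 36/(7 + 9·1.887916) = 1.5005 and x_2* = 1.887916·1.5005 = 2.8329.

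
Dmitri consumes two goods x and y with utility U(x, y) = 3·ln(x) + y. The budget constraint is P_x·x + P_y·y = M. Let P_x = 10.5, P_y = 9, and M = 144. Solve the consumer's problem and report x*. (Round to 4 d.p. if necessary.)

Set MRS = P_x/P_y: (3/x)/1 = P_x/P_y.
So x*(P_x,P_y) = 3·P_y/P_x, independent of income; and y* = (M − 3·P_y)/P_y.
At the given prices: x* = 3·9/10.5 = 2.5714.

x* = 2.5714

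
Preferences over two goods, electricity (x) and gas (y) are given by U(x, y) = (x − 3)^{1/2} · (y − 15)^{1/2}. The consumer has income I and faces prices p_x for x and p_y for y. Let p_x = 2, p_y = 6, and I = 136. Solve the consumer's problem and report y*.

Let x' = x−3, y' = y−15. MRS = y'/x' = p_x/p_y.
Substituting into the budget: x* = 3 + 0.5·(I − 3·p_x − 15·p_y)/p_x, and y* = 15 + 0.5·(…)/p_y.
Discretionary income = 136 − 3·2 − 15·6 = 40; y* = 15 + 0.5·40/6 = 18.3333.

y* = 18.3333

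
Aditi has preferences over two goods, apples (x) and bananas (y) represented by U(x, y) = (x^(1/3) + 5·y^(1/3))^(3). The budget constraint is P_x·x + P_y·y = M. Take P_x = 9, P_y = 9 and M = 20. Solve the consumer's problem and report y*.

y* = 2.0398

Numerically y/x = 11.18034, so x* = 20/(9 + 9·11.18034) = 0.1824 and y* = 11.18034·0.1824 = 2.0398.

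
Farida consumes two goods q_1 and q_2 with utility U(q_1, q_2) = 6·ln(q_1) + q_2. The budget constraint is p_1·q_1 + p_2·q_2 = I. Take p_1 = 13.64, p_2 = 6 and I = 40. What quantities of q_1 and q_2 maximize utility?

q_1* = 2.6393, q_2* = 0.6667

MU_q_1 = 6/q_1, MU_q_2 = 1. Tangency: 6/q_1 = p_1/p_2.
So q_1*(p_1,p_2) = 6·p_2/p_1, independent of income; and q_2* = (I − 6·p_2)/p_2.
At the given prices: q_1* = 6·6/13.64 = 2.6393, and q_2* = 0.6667.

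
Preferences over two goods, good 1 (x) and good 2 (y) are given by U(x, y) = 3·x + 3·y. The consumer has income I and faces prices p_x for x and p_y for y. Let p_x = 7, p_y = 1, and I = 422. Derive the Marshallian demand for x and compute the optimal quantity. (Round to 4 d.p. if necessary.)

x* = 0

Linear utility — the consumer picks whichever good has higher MU/price: 3/7 = 0.4286 vs 3/1 = 3.
y gives more utility per dollar, so spend all income on y: y* = I/p_y, x* = 0.
Numerically: x* = 0, y* = 422.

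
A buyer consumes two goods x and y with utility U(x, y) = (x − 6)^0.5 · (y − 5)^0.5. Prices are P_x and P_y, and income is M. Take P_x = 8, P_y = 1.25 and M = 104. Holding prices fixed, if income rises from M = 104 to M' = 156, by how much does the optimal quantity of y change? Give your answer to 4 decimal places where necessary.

MRS = (y−5)/(x−6). Tangency with P_x/P_y gives y−5 = (P_x/P_y)·(x−6).
After buying the subsistence bundle (6, 5), a share 0.5 of the remaining income goes to x: x* = 6 + 0.5·(M − 6P_x − 5P_y)/P_x.
Discretionary income = 104 − 6·8 − 5·1.25 = 49.75; y* = 5 + 0.5·49.75/1.25 = 24.9.
At M' = 156: y* = 45.7. Change: 45.7 − 24.9 = 20.8.

Δy* = 20.8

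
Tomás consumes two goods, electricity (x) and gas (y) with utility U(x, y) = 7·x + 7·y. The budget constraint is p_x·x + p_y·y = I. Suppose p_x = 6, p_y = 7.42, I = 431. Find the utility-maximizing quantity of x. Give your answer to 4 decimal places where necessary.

x* = 71.8333

x gives more utility per dollar, so spend all income on x: x* = I/p_x, y* = 0.
Numerically: x* = 71.8333, y* = 0.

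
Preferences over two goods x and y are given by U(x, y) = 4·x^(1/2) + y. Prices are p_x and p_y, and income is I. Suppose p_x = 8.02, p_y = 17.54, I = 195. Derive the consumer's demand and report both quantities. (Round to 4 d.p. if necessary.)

x* = 19.1324, y* = 2.3693

Set MRS = p_x/p_y: 2·x^(−1/2) = p_x/p_y.
Solve: √x = 2·p_y/p_x, so x*(p_x,p_y) = (2·p_y/p_x)², and y* = (I − p_x·x*)/p_y.
Plugging in: x* = (2·17.54/8.02)² = 19.1324, y* = 2.3693.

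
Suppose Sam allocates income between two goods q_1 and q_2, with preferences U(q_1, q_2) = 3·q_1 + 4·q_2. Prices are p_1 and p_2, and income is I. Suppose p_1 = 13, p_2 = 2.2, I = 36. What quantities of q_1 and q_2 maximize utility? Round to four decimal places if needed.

q_1* = 0, q_2* = 16.3636

Linear utility — the consumer picks whichever good has higher MU/price: 3/13 = 0.2308 vs 4/2.2 = 1.8182.
q_2 gives more utility per dollar, so spend all income on q_2: q_2* = I/p_2, q_1* = 0.
Numerically: q_1* = 0, q_2* = 16.3636.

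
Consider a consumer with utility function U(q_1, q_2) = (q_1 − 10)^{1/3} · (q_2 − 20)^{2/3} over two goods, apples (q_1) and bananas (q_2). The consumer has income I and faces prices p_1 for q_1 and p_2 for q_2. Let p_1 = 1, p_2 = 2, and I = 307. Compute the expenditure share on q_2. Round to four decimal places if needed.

Let q_1' = q_1−10, q_2' = q_2−20. MRS = (1/2)·q_2'/q_1' = p_1/p_2.
Substituting into the budget: q_1* = 10 + 1/3·(I − 10·p_1 − 20·p_2)/p_1, and q_2* = 20 + 2/3·(…)/p_2.
Discretionary income = 307 − 10·1 − 20·2 = 257; q_1* = 10 + 1/3·257/1 = 95.6667; q_2* = 20 + 2/3·257/2 = 105.6667.
Expenditure on q_2: 2·105.6667 = 211.3333; share = 0.6884.

share on q_2 = 0.6884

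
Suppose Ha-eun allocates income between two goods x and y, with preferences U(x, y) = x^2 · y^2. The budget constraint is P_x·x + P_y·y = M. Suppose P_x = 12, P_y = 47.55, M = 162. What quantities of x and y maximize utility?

Tangency: MRS = y/x = P_x/P_y.
Rearranging, P_y·y = P_x·x. Substituting into the budget gives P_x·x·(1 + 1) = M.
Demand: x*(P_x,P_y,M) = 0.5·M/P_x and y* = 0.5·M/P_y.
At P_x=12, P_y=47.55, M=162: x* = 0.5·162/12 = 6.75, y* = 1.7035.

x* = 6.75, y* = 1.7035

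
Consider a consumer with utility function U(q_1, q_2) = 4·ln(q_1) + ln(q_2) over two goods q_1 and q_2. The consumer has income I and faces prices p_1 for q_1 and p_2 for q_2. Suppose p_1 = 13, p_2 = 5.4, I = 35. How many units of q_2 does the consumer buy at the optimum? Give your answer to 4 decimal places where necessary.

q_2* = 1.2963

Tangency: MRS = 4·q_2/q_1 = p_1/p_2.
Rearranging, p_2·q_2 = (1/4)·p_1·q_1. Substituting into the budget gives p_1·q_1·(1 + (1/4)) = I.
Demand: q_1*(p_1,p_2,I) = 0.8·I/p_1 and q_2* = 0.2·I/p_2.
At p_1=13, p_2=5.4, I=35: q_2* = 0.2·35/5.4 = 1.2963.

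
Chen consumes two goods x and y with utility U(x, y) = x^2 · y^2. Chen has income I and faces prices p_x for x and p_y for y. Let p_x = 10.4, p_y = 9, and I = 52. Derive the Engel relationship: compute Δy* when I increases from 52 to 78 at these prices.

Demand: x*(p_x,p_y,I) = 0.5·I/p_x and y* = 0.5·I/p_y.
At p_x=10.4, p_y=9, I=52: y* = 0.5·52/9 = 2.8889.
At I' = 78: y* = 4.3333. Change: 4.3333 − 2.8889 = 1.4444.

Δy* = 1.4444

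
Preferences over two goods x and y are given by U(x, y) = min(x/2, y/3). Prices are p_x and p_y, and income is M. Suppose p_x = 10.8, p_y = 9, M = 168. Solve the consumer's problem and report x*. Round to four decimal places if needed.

x* = 6.9136

With perfect complements, no substitution: consume in ratio x:y = 2:3.
Budget: p_x·x + p_y·(3/2)·x = M, so (2·p_x + 3·p_y)·x = 2·M.
Demand: x*(p_x,p_y,M) = 2·M/(2·p_x + 3·p_y), y* = 3·M/(2·p_x + 3·p_y).
Here 2·10.8 + 3·9 = 48.6, giving x* = 6.9136.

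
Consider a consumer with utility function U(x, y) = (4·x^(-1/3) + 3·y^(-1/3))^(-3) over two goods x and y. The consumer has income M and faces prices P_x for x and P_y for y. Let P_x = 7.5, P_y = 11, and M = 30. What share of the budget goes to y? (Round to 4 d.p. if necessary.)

From the CES first-order condition, (4/3)·(y/x)^(4/3) = P_x/P_y.
Solve for the ratio: y/x = [(3/4)·P_x/P_y]^(0.75).
Substitute y = (y/x)·x into the budget: x* = M/(P_x + P_y·(y/x)).
Numerically y/x = 0.60471, so x* = 30/(7.5 + 11·0.60471) = 2.1199 and y* = 0.60471·2.1199 = 1.2819.
Expenditure on y: 11·1.2819 = 14.101; share = 0.47.

share on y = 0.47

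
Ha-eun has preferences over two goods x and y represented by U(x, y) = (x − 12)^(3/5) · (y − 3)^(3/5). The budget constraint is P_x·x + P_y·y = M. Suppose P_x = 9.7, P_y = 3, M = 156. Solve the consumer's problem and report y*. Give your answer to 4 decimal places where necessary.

y* = 8.1

This is Cobb-Douglas in (x−12, y−3): tangency gives 0.6·P_y·(y−3) = 0.6·P_x·(x−12).
Substituting into the budget: x* = 12 + 0.5·(M − 12·P_x − 3·P_y)/P_x, and y* = 3 + 0.5·(…)/P_y.
Discretionary income = 156 − 12·9.7 − 3·3 = 30.6; y* = 3 + 0.5·30.6/3 = 8.1.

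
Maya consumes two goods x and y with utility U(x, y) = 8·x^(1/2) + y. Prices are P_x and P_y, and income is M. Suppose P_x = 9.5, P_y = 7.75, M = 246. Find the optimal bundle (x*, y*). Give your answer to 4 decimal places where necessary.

Utility is quasi-linear in y; the FOC for x is 4/√x = P_x/P_y.
Thus x* = (4·P_y/P_x)² — independent of M — with the rest of income spent on y.
Plugging in: x* = (4·7.75/9.5)² = 10.6482, y* = 18.6893.

x* = 10.6482, y* = 18.6893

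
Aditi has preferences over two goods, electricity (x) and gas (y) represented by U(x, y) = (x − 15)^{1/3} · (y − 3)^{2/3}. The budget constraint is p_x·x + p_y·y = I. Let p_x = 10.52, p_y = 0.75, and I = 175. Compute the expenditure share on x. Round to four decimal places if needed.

MRS = (1/2)·(y−3)/(x−15). Tangency with p_x/p_y gives y−3 = 2·(p_x/p_y)·(x−15).
Substituting into the budget: x* = 15 + 1/3·(I − 15·p_x − 3·p_y)/p_x, and y* = 3 + 2/3·(…)/p_y.
Discretionary income = 175 − 15·10.52 − 3·0.75 = 14.95; x* = 15 + 1/3·14.95/10.52 = 15.4737; y* = 3 + 2/3·14.95/0.75 = 16.2889.
Expenditure on x: 10.52·15.4737 = 162.7833; share = 0.9302.

share on x = 0.9302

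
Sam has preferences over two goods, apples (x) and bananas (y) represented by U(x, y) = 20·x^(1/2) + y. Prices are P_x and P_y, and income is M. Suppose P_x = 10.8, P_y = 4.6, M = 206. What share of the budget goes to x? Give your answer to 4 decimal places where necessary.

share on x = 0.9511

Utility is quasi-linear in y; the FOC for x is 10/√x = P_x/P_y.
Thus x* = (10·P_y/P_x)² — independent of M — with the rest of income spent on y.
Plugging in: x* = (10·4.6/10.8)² = 18.1413, y* = 2.19.
Expenditure on x: 10.8·18.1413 = 195.9259; share = 0.9511.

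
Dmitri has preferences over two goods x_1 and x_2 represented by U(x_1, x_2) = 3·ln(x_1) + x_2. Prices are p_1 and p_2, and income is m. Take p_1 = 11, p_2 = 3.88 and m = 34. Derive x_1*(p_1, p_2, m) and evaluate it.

Set MRS = p_1/p_2: (3/x_1)/1 = p_1/p_2.
So x_1*(p_1,p_2) = 3·p_2/p_1, independent of income; and x_2* = (m − 3·p_2)/p_2.
At the given prices: x_1* = 3·3.88/11 = 1.0582.

x_1* = 1.0582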